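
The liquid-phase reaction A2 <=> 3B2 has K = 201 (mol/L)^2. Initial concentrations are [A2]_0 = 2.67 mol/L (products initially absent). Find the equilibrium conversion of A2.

Let X = conversion of A2; extent ξ = 2.67·X mol/L.
Concentrations: [A2] = 2.67 − 2.67X; [B2] = 8.01X.
K = [B2]^3 / ([A2]).
Setting equal to 201 and solving for X on (0,1) gives X = 0.688.

X = 0.688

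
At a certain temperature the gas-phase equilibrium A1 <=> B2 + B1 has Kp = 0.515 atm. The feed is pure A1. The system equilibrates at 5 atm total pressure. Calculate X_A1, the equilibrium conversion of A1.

X = 0.306

Take 1 mol A1 as basis and let X be its fractional conversion, so ξ = X.
At extent ξ: n_A1 = 1 − X; n_B2 = X; n_B1 = X.
Total moles n_T = 1 + X.
y_i = n_i/n_T, p_i = y_i·P. Kp = p_B2 p_B1 / (p_A1).
Substituting and setting equal to 0.515 atm gives a polynomial in X; the root in (0,1) is X = 0.306.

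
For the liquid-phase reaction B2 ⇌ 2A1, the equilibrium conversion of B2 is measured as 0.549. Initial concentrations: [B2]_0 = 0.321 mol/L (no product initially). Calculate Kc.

Kc = 0.858 mol/L

Let X = conversion of B2.
Concentrations: [B2] = 0.321 − 0.321X; [A1] = 0.642X.
At X = 0.549: [B2] = 0.145, [A1] = 0.352.
Kc = [A1]^2 / ([B2]) = 0.858 mol/L.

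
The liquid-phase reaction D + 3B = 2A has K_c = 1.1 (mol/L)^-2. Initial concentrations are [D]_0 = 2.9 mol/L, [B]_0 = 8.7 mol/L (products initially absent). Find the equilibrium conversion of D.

X = 0.702

Let X = conversion of D; extent ξ = 2.9·X mol/L.
Concentrations: [D] = 2.9 − 2.9X; [B] = 8.7 − 8.7X; [A] = 5.8X.
K_c = [A]^2 / ([D] [B]^3).
This equals 1.1 at X = 0.702 (the root in 0 < X < 1).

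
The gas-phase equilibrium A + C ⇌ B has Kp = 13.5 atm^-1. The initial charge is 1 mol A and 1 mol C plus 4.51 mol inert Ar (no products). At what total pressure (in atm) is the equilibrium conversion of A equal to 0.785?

Basis: 1 mol A initially; let X = conversion of A. Extent ξ = X.
At extent ξ: n_A = 1 − X; n_C = 1 − X; n_B = X; n_I = 4.51 (inert).
Summing: n_T = 6.51 − X.
Kp = p_B / (p_A p_C) with p_i = (n_i/n_T)·P.
At X = 0.785: the mole-fraction product g(X) = Π y_i^ν_i = 97.22. Since Kp = g(X)·P^{-1}, P = (g/Kp)^(1/1) = (97.22/13.5)^(1/1) = 7.2 atm.

P = 7.2 atm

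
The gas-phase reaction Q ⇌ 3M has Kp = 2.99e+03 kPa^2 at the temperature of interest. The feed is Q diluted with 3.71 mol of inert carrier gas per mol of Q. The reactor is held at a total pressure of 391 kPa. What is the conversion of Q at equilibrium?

X = 0.245

Basis: 1 mol Q initially; let X = conversion of Q. Extent ξ = X.
Mole table: n_Q = 1 − X; n_M = 3X; n_I = 3.71 (inert).
Summing: n_T = 4.71 + 2X.
y_i = n_i/n_T, p_i = y_i·P. Kp = p_M^3 / (p_Q).
Setting this equal to 2.99e+03 kPa^2 and taking the physical root (0 < X < 1) gives X = 0.245.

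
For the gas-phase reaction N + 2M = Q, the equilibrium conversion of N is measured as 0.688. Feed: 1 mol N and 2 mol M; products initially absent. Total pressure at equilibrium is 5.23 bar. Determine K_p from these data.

Basis: 1 mol N initially; let X = conversion of N. Extent ξ = X.
At extent ξ: n_N = 1 − X; n_M = 2 − 2X; n_Q = X.
Total moles n_T = 3 − 2X.
At X = 0.688: n_N = 0.312, n_M = 0.624, n_Q = 0.688, n_T = 1.62.
p_i = (n_i/n_T)·P. K_p = p_Q / (p_N p_M^2) = 0.546 bar^-2.

K_p = 0.546 bar^-2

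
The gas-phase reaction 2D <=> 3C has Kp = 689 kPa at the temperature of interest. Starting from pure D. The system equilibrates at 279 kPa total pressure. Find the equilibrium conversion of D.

X = 0.563

Take 1 mol D as basis and let X be its fractional conversion, so ξ = 0.5X.
Moles: n_D = 1 − X; n_C = 1.5X.
Total moles n_T = 1 + 0.5X.
Mole fractions y_i = n_i/n_T; Kp = p_C^3 / (p_D^2) with p_i = y_i·P.
This yields a degree-3 equation in X; solving on (0,1), X = 0.563.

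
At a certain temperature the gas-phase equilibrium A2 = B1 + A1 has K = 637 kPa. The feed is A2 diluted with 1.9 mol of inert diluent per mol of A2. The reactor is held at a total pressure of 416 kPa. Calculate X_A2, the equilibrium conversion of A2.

X = 0.869

Take 1 mol A2 as basis and let X be its fractional conversion, so ξ = X.
Mole table: n_A2 = 1 − X; n_B1 = X; n_A1 = X; n_I = 1.9 (inert).
Total moles n_T = 2.9 + X.
Mole fractions y_i = n_i/n_T; K = p_B1 p_A1 / (p_A2) with p_i = y_i·P.
Substituting and setting equal to 637 kPa gives a polynomial in X; the root in (0,1) is X = 0.869.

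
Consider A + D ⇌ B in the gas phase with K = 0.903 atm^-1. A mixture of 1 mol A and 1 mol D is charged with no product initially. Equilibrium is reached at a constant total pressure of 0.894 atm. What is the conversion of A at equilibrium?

Take 1 mol A as basis and let X be its fractional conversion, so ξ = X.
Mole table: n_A = 1 − X; n_D = 1 − X; n_B = X.
n_T = Σnᵢ = 2 − X.
Mole fractions y_i = n_i/n_T; K = p_B / (p_A p_D) with p_i = y_i·P.
This yields a degree-2 equation in X; solving on (0,1), X = 0.256.

X = 0.256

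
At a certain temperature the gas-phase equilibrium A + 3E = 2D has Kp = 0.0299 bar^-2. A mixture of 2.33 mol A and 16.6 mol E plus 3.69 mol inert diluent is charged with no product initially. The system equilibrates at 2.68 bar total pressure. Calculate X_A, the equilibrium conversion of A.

X = 0.322

Let X = conversion of A (basis 2.33 mol A); extent of reaction ξ = 2.33X.
Moles: n_A = 2.33 − 2.33X; n_E = 16.6 − 6.99X; n_D = 4.66X; n_I = 3.69 (inert).
n_T = Σnᵢ = 22.6 − 4.66X.
Mole fractions y_i = n_i/n_T; Kp = p_D^2 / (p_A p_E^3) with p_i = y_i·P.
Substituting and setting equal to 0.0299 bar^-2 gives a polynomial in X; the root in (0,1) is X = 0.322.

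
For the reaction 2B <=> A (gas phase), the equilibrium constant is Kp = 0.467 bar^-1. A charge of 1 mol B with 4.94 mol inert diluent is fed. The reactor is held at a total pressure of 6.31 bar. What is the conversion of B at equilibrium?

Basis: 1 mol B initially; let X = conversion of B. Extent ξ = 0.5X.
Mole table: n_B = 1 − X; n_A = 0.5X; n_I = 4.94 (inert).
Summing: n_T = 5.94 − 0.5X.
Mole fractions y_i = n_i/n_T; Kp = p_A / (p_B^2) with p_i = y_i·P.
Equating to 0.467 bar^-1 and solving on 0 < X < 1: X = 0.386.

X = 0.386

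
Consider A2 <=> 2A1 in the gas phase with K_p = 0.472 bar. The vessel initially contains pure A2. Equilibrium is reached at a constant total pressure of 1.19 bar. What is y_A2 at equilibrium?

y_A2 = 0.538

Basis: 1 mol A2 initially; let X = conversion of A2. Extent ξ = X.
At extent ξ: n_A2 = 1 − X; n_A1 = 2X.
n_T = Σnᵢ = 1 + X.
Mole fractions y_i = n_i/n_T; K_p = p_A1^2 / (p_A2) with p_i = y_i·P.
Equating to 0.472 bar and solving on 0 < X < 1: X = 0.300.
Then n_A2 = 0.7, n_T = 1.3, so y_A2 = 0.538.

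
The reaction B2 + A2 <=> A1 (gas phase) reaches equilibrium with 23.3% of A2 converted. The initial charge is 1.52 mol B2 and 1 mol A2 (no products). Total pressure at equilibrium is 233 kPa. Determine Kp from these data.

Let X = conversion of A2 (basis 1 mol A2); extent of reaction ξ = X.
At extent ξ: n_B2 = 1.52 − X; n_A2 = 1 − X; n_A1 = X.
Summing: n_T = 2.52 − X.
At X = 0.233: n_B2 = 1.29, n_A2 = 0.767, n_A1 = 0.233, n_T = 2.29.
p_i = (n_i/n_T)·P. Kp = p_A1 / (p_B2 p_A2) = 0.00232 kPa^-1.

Kp = 0.00232 kPa^-1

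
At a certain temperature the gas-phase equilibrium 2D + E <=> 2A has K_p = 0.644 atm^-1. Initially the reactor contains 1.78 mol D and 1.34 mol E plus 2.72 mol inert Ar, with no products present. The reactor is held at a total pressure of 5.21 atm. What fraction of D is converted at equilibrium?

Take 1.78 mol D as basis and let X be its fractional conversion, so ξ = 0.89X.
Species balance: n_D = 1.78 − 1.78X; n_E = 1.34 − 0.89X; n_A = 1.78X; n_I = 2.72 (inert).
n_T = Σnᵢ = 5.84 − 0.89X.
Mole fractions y_i = n_i/n_T; K_p = p_A^2 / (p_D^2 p_E) with p_i = y_i·P.
Substituting and setting equal to 0.644 atm^-1 gives a polynomial in X; the root in (0,1) is X = 0.434.

X = 0.434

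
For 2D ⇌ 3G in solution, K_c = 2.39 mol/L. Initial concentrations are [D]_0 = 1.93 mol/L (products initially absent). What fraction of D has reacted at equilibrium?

Let X = conversion of D; extent ξ = 1.93X/2 mol/L.
Concentrations: [D] = 1.93 − 1.93X; [G] = 2.9X.
K_c = [G]^3 / ([D]^2).
Equating to 2.39 mol/L: the physical root is X = 0.469.

X = 0.469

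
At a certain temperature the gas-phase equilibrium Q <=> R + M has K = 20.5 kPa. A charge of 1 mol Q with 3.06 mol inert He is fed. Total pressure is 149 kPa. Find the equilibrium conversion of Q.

X = 0.540

Let X = conversion of Q (basis 1 mol Q); extent of reaction ξ = X.
Mole table: n_Q = 1 − X; n_R = X; n_M = X; n_I = 3.06 (inert).
Summing: n_T = 4.06 + X.
With p_i = (n_i/n_T)P, K = p_R p_M / (p_Q).
Equating to 20.5 kPa and solving on 0 < X < 1: X = 0.540.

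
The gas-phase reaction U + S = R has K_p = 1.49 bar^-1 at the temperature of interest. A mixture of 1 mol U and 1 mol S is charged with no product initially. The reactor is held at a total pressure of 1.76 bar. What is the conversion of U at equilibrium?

Take 1 mol U as basis and let X be its fractional conversion, so ξ = X.
Moles: n_U = 1 − X; n_S = 1 − X; n_R = X.
n_T = Σnᵢ = 2 − X.
y_i = n_i/n_T, p_i = y_i·P. K_p = p_R / (p_U p_S).
Substituting and setting equal to 1.49 bar^-1 gives a polynomial in X; the root in (0,1) is X = 0.475.

X = 0.475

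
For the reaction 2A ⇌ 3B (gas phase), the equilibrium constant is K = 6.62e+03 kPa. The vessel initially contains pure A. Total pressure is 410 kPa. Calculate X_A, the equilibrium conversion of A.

Take 1 mol A as basis and let X be its fractional conversion, so ξ = 0.5X.
Species balance: n_A = 1 − X; n_B = 1.5X.
Summing: n_T = 1 + 0.5X.
Mole fractions y_i = n_i/n_T; K = p_B^3 / (p_A^2) with p_i = y_i·P.
Equating to 6.62e+03 kPa and solving on 0 < X < 1: X = 0.748.

X = 0.748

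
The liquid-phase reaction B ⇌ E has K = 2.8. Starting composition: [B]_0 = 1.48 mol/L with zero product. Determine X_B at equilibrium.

X = 0.737

Let X = conversion of B; extent ξ = 1.48·X mol/L.
Concentrations: [B] = 1.48 − 1.48X; [E] = 1.48X.
K = [E] / ([B]).
This equals 2.8 at X = 0.737 (the root in 0 < X < 1).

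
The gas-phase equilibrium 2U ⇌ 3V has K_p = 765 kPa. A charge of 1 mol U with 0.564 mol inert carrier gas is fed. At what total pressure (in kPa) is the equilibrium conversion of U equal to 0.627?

P = 240 kPa

Let X = conversion of U (basis 1 mol U); extent of reaction ξ = 0.5X.
Species balance: n_U = 1 − X; n_V = 1.5X; n_I = 0.564 (inert).
Summing: n_T = 1.56 + 0.5X.
K_p = p_V^3 / (p_U^2) with p_i = (n_i/n_T)·P.
At X = 0.627: the mole-fraction product g(X) = Π y_i^ν_i = 3.185. Since K_p = g(X)·P^{1}, P = (K_p/g)^(1/1) = (765/3.185)^(1/1) = 240 kPa.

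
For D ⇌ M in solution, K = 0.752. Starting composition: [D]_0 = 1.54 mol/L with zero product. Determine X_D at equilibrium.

Let X = conversion of D; extent ξ = 1.54·X mol/L.
Concentrations: [D] = 1.54 − 1.54X; [M] = 1.54X.
K = [M] / ([D]).
Equating to 0.752: the physical root is X = 0.429.

X = 0.429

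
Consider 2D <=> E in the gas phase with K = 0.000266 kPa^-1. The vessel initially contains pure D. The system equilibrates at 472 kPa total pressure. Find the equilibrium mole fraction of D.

y_D = 0.899

Let X = conversion of D (basis 1 mol D); extent of reaction ξ = 0.5X.
Mole table: n_D = 1 − X; n_E = 0.5X.
Summing: n_T = 1 − 0.5X.
Mole fractions y_i = n_i/n_T; K = p_E / (p_D^2) with p_i = y_i·P.
Setting this equal to 0.000266 kPa^-1 and taking the physical root (0 < X < 1) gives X = 0.184.
Then n_D = 0.816, n_T = 0.908, so y_D = 0.899.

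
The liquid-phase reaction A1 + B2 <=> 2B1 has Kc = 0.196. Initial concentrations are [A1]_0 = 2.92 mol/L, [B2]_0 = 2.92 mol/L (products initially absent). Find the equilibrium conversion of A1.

Let X = conversion of A1; extent ξ = 2.92·X mol/L.
Concentrations: [A1] = 2.92 − 2.92X; [B2] = 2.92 − 2.92X; [B1] = 5.84X.
Kc = [B1]^2 / ([A1] [B2]).
Setting equal to 0.196 and solving for X on (0,1) gives X = 0.181.

X = 0.181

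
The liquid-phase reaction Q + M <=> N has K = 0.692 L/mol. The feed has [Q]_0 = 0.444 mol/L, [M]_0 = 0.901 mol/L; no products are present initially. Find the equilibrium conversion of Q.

X = 0.341

Let X = conversion of Q; extent ξ = 0.444·X mol/L.
Concentrations: [Q] = 0.444 − 0.444X; [M] = 0.901 − 0.444X; [N] = 0.444X.
K = [N] / ([Q] [M]).
Setting equal to 0.692 and solving for X on (0,1) gives X = 0.341.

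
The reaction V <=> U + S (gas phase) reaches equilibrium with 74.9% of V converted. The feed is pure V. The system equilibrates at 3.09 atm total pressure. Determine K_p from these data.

K_p = 3.95 atm

Let X = conversion of V (basis 1 mol V); extent of reaction ξ = X.
At extent ξ: n_V = 1 − X; n_U = X; n_S = X.
n_T = Σnᵢ = 1 + X.
At X = 0.749: n_V = 0.251, n_U = 0.749, n_S = 0.749, n_T = 1.75.
p_i = (n_i/n_T)·P. K_p = p_U p_S / (p_V) = 3.95 atm.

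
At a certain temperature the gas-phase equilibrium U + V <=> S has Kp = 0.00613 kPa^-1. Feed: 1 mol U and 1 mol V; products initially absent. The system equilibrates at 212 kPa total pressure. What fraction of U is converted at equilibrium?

X = 0.341

Take 1 mol U as basis and let X be its fractional conversion, so ξ = X.
At extent ξ: n_U = 1 − X; n_V = 1 − X; n_S = X.
Summing: n_T = 2 − X.
y_i = n_i/n_T, p_i = y_i·P. Kp = p_S / (p_U p_V).
Equating to 0.00613 kPa^-1 and solving on 0 < X < 1: X = 0.341.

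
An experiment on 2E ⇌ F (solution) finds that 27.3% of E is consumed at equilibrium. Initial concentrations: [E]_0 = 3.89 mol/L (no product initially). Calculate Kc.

Let X = conversion of E.
Concentrations: [E] = 3.89 − 3.89X; [F] = 1.95X.
At X = 0.273: [E] = 2.83, [F] = 0.531.
Kc = [F] / ([E]^2) = 0.0664 L/mol.

Kc = 0.0664 L/mol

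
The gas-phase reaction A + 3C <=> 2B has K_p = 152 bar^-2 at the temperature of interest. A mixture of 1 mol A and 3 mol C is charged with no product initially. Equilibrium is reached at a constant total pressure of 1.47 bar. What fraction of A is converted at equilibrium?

X = 0.798

Take 1 mol A as basis and let X be its fractional conversion, so ξ = X.
Species balance: n_A = 1 − X; n_C = 3 − 3X; n_B = 2X.
Summing: n_T = 4 − 2X.
y_i = n_i/n_T, p_i = y_i·P. K_p = p_B^2 / (p_A p_C^3).
This yields a degree-4 equation in X; solving on (0,1), X = 0.798.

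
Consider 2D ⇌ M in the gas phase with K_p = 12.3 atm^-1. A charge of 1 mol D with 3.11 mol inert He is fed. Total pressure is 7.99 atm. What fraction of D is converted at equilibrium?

Let X = conversion of D (basis 1 mol D); extent of reaction ξ = 0.5X.
Species balance: n_D = 1 − X; n_M = 0.5X; n_I = 3.11 (inert).
n_T = Σnᵢ = 4.11 − 0.5X.
With p_i = (n_i/n_T)P, K_p = p_M / (p_D^2).
Equating to 12.3 atm^-1 and solving on 0 < X < 1: X = 0.872.

X = 0.872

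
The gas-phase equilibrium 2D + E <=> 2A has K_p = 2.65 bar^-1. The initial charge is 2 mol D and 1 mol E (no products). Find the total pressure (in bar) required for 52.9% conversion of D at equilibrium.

P = 2.5 bar

Let X = conversion of D (basis 2 mol D); extent of reaction ξ = X.
Species balance: n_D = 2 − 2X; n_E = 1 − X; n_A = 2X.
Total moles n_T = 3 − X.
K_p = p_A^2 / (p_D^2 p_E) with p_i = (n_i/n_T)·P.
At X = 0.529: the mole-fraction product g(X) = Π y_i^ν_i = 6.618. Since K_p = g(X)·P^{-1}, P = (g/K_p)^(1/1) = (6.618/2.65)^(1/1) = 2.5 bar.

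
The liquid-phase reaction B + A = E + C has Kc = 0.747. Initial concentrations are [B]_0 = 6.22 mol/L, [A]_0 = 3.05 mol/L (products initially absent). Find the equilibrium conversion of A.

X = 0.627

Let X = conversion of A; extent ξ = 3.05·X mol/L.
Concentrations: [B] = 6.22 − 3.05X; [A] = 3.05 − 3.05X; [E] = 3.05X; [C] = 3.05X.
Kc = [E] [C] / ([B] [A]).
Solving Kc = 0.747 for X ∈ (0,1): X = 0.627.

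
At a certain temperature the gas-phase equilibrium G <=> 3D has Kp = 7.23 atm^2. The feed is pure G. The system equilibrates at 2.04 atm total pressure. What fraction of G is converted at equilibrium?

Take 1 mol G as basis and let X be its fractional conversion, so ξ = X.
At extent ξ: n_G = 1 − X; n_D = 3X.
n_T = Σnᵢ = 1 + 2X.
y_i = n_i/n_T, p_i = y_i·P. Kp = p_D^3 / (p_G).
This yields a degree-3 equation in X; solving on (0,1), X = 0.505.

X = 0.505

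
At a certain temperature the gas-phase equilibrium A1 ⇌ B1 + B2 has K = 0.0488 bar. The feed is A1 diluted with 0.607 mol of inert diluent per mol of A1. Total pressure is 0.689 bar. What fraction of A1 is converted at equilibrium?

Take 1 mol A1 as basis and let X be its fractional conversion, so ξ = X.
Moles: n_A1 = 1 − X; n_B1 = X; n_B2 = X; n_I = 0.607 (inert).
Total moles n_T = 1.61 + X.
y_i = n_i/n_T, p_i = y_i·P. K = p_B1 p_B2 / (p_A1).
This yields a degree-2 equation in X; solving on (0,1), X = 0.307.

X = 0.307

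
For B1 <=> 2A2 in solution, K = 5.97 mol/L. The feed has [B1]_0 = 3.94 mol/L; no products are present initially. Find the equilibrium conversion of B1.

Let X = conversion of B1; extent ξ = 3.94·X mol/L.
Concentrations: [B1] = 3.94 − 3.94X; [A2] = 7.88X.
K = [A2]^2 / ([B1]).
Equating to 5.97 mol/L: the physical root is X = 0.455.

X = 0.455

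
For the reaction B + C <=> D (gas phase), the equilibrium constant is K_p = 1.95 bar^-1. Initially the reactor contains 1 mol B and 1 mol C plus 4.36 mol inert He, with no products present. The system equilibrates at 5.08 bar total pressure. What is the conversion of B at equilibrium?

Take 1 mol B as basis and let X be its fractional conversion, so ξ = X.
Mole table: n_B = 1 − X; n_C = 1 − X; n_D = X; n_I = 4.36 (inert).
Summing: n_T = 6.36 − X.
Mole fractions y_i = n_i/n_T; K_p = p_D / (p_B p_C) with p_i = y_i·P.
Setting this equal to 1.95 bar^-1 and taking the physical root (0 < X < 1) gives X = 0.471.

X = 0.471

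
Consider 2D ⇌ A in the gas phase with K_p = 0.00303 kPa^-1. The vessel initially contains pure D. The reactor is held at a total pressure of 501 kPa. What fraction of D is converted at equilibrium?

X = 0.624

Basis: 1 mol D initially; let X = conversion of D. Extent ξ = 0.5X.
At extent ξ: n_D = 1 − X; n_A = 0.5X.
Summing: n_T = 1 − 0.5X.
y_i = n_i/n_T, p_i = y_i·P. K_p = p_A / (p_D^2).
Equating to 0.00303 kPa^-1 and solving on 0 < X < 1: X = 0.624.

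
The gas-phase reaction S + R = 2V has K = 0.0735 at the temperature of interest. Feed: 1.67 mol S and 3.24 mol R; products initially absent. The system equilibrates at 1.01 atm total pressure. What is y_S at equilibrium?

y_S = 0.284

Take 1.67 mol S as basis and let X be its fractional conversion, so ξ = 1.67X.
Mole table: n_S = 1.67 − 1.67X; n_R = 3.24 − 1.67X; n_V = 3.34X.
Total moles n_T = 4.91 (Δν = 0, constant).
With p_i = (n_i/n_T)P, K = p_V^2 / (p_S p_R).
Substituting and setting equal to 0.0735 gives a polynomial in X; the root in (0,1) is X = 0.165.
Then n_S = 1.39, n_T = 4.91, so y_S = 0.284.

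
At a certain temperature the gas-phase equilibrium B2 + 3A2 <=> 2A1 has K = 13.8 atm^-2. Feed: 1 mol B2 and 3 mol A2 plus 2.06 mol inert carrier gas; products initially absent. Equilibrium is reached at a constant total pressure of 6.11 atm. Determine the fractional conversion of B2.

X = 0.758

Basis: 1 mol B2 initially; let X = conversion of B2. Extent ξ = X.
At extent ξ: n_B2 = 1 − X; n_A2 = 3 − 3X; n_A1 = 2X; n_I = 2.06 (inert).
Total moles n_T = 6.06 − 2X.
Mole fractions y_i = n_i/n_T; K = p_A1^2 / (p_B2 p_A2^3) with p_i = y_i·P.
Equating to 13.8 atm^-2 and solving on 0 < X < 1: X = 0.758.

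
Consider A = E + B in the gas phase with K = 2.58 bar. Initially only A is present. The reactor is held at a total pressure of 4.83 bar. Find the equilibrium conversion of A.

Let X = conversion of A (basis 1 mol A); extent of reaction ξ = X.
Species balance: n_A = 1 − X; n_E = X; n_B = X.
n_T = Σnᵢ = 1 + X.
y_i = n_i/n_T, p_i = y_i·P. K = p_E p_B / (p_A).
This yields a degree-2 equation in X; solving on (0,1), X = 0.590.

X = 0.590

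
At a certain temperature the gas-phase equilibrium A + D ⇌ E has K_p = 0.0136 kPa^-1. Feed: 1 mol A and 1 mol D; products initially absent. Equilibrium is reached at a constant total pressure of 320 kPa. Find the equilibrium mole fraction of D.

y_D = 0.302

Take 1 mol A as basis and let X be its fractional conversion, so ξ = X.
At extent ξ: n_A = 1 − X; n_D = 1 − X; n_E = X.
Total moles n_T = 2 − X.
With p_i = (n_i/n_T)P, K_p = p_E / (p_A p_D).
Substituting and setting equal to 0.0136 kPa^-1 gives a polynomial in X; the root in (0,1) is X = 0.568.
Then n_D = 0.432, n_T = 1.43, so y_D = 0.302.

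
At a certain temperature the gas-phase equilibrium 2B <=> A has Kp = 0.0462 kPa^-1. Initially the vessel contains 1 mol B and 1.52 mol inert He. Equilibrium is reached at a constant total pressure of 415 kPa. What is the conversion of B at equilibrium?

Take 1 mol B as basis and let X be its fractional conversion, so ξ = 0.5X.
At extent ξ: n_B = 1 − X; n_A = 0.5X; n_I = 1.52 (inert).
Total moles n_T = 2.52 − 0.5X.
Mole fractions y_i = n_i/n_T; Kp = p_A / (p_B^2) with p_i = y_i·P.
Substituting and setting equal to 0.0462 kPa^-1 gives a polynomial in X; the root in (0,1) is X = 0.791.

X = 0.791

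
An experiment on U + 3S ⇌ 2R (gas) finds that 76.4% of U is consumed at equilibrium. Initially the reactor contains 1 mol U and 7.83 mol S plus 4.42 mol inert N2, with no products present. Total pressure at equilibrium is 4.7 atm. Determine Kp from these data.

Let X = conversion of U (basis 1 mol U); extent of reaction ξ = X.
Mole table: n_U = 1 − X; n_S = 7.83 − 3X; n_R = 2X; n_I = 4.42 (inert).
n_T = Σnᵢ = 13.2 − 2X.
At X = 0.764: n_U = 0.236, n_S = 5.54, n_R = 1.53, n_T = 11.7.
p_i = (n_i/n_T)·P. Kp = p_R^2 / (p_U p_S^3) = 0.362 atm^-2.

Kp = 0.362 atm^-2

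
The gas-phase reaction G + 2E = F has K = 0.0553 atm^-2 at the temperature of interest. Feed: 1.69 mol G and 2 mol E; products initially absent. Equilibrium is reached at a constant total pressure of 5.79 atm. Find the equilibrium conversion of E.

X = 0.406

Let X = conversion of E (basis 2 mol E); extent of reaction ξ = X.
Species balance: n_G = 1.69 − X; n_E = 2 − 2X; n_F = X.
Total moles n_T = 3.69 − 2X.
With p_i = (n_i/n_T)P, K = p_F / (p_G p_E^2).
This yields a degree-3 equation in X; solving on (0,1), X = 0.406.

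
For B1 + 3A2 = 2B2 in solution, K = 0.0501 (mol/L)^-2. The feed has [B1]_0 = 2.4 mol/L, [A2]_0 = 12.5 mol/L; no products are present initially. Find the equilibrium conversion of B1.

X = 0.731

Let X = conversion of B1; extent ξ = 2.4·X mol/L.
Concentrations: [B1] = 2.4 − 2.4X; [A2] = 12.5 − 7.2X; [B2] = 4.8X.
K = [B2]^2 / ([B1] [A2]^3).
Solving K = 0.0501 for X ∈ (0,1): X = 0.731.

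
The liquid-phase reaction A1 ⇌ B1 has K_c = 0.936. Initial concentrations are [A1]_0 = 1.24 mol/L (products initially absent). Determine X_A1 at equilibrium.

Let X = conversion of A1; extent ξ = 1.24·X mol/L.
Concentrations: [A1] = 1.24 − 1.24X; [B1] = 1.24X.
K_c = [B1] / ([A1]).
Solving K_c = 0.936 for X ∈ (0,1): X = 0.483.

X = 0.483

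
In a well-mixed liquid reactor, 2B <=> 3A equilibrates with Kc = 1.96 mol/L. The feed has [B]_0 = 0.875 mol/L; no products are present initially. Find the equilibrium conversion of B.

X = 0.528

Let X = conversion of B; extent ξ = 0.875X/2 mol/L.
Concentrations: [B] = 0.875 − 0.875X; [A] = 1.31X.
Kc = [A]^3 / ([B]^2).
This equals 1.96 at X = 0.528 (the root in 0 < X < 1).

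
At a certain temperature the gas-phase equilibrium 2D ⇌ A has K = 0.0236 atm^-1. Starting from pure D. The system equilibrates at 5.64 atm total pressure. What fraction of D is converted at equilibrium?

X = 0.192

Let X = conversion of D (basis 1 mol D); extent of reaction ξ = 0.5X.
Mole table: n_D = 1 − X; n_A = 0.5X.
Total moles n_T = 1 − 0.5X.
y_i = n_i/n_T, p_i = y_i·P. K = p_A / (p_D^2).
This yields a degree-2 equation in X; solving on (0,1), X = 0.192.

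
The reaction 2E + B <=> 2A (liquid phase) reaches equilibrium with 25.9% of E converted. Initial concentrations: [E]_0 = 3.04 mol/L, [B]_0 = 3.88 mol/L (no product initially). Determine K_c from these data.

Let X = conversion of E.
Concentrations: [E] = 3.04 − 3.04X; [B] = 3.88 − 1.52X; [A] = 3.04X.
At X = 0.259: [E] = 2.25, [B] = 3.49, [A] = 0.787.
K_c = [A]^2 / ([E]^2 [B]) = 0.035 L/mol.

K_c = 0.035 L/mol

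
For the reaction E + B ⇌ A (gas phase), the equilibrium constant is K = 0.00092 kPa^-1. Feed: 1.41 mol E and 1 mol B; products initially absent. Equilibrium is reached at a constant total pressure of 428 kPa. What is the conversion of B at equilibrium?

X = 0.179

Basis: 1 mol B initially; let X = conversion of B. Extent ξ = X.
Mole table: n_E = 1.41 − X; n_B = 1 − X; n_A = X.
Summing: n_T = 2.41 − X.
With p_i = (n_i/n_T)P, K = p_A / (p_E p_B).
This yields a degree-2 equation in X; solving on (0,1), X = 0.179.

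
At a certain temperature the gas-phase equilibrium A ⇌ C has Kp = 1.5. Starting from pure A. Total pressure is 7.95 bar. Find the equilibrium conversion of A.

Let X = conversion of A (basis 1 mol A); extent of reaction ξ = X.
Mole table: n_A = 1 − X; n_C = X.
Total moles n_T = 1 (Δν = 0, constant).
y_i = n_i/n_T, p_i = y_i·P. Kp = p_C / (p_A).
This yields a degree-1 equation in X; solving on (0,1), X = 0.600.

X = 0.600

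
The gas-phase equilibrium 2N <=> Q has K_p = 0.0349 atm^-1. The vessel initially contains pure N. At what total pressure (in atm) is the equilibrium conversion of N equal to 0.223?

P = 4.7 atm

Basis: 1 mol N initially; let X = conversion of N. Extent ξ = 0.5X.
Moles: n_N = 1 − X; n_Q = 0.5X.
Total moles n_T = 1 − 0.5X.
K_p = p_Q / (p_N^2) with p_i = (n_i/n_T)·P.
At X = 0.223: the mole-fraction product g(X) = Π y_i^ν_i = 0.1641. Since K_p = g(X)·P^{-1}, P = (g/K_p)^(1/1) = (0.1641/0.0349)^(1/1) = 4.7 atm.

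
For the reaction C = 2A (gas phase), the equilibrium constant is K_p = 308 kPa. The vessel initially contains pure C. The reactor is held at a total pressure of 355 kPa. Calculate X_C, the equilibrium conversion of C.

X = 0.422

Let X = conversion of C (basis 1 mol C); extent of reaction ξ = X.
Moles: n_C = 1 − X; n_A = 2X.
n_T = Σnᵢ = 1 + X.
y_i = n_i/n_T, p_i = y_i·P. K_p = p_A^2 / (p_C).
Setting this equal to 308 kPa and taking the physical root (0 < X < 1) gives X = 0.422.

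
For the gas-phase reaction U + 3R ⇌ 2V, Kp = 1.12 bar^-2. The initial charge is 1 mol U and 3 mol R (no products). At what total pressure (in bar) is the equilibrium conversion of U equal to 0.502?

P = 2.21 bar

Basis: 1 mol U initially; let X = conversion of U. Extent ξ = X.
At extent ξ: n_U = 1 − X; n_R = 3 − 3X; n_V = 2X.
Summing: n_T = 4 − 2X.
Kp = p_V^2 / (p_U p_R^3) with p_i = (n_i/n_T)·P.
At X = 0.502: the mole-fraction product g(X) = Π y_i^ν_i = 5.448. Since Kp = g(X)·P^{-2}, P = (g/Kp)^(1/2) = (5.448/1.12)^(1/2) = 2.21 bar.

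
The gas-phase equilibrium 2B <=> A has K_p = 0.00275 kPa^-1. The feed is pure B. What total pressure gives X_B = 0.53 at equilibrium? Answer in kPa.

P = 321 kPa

Basis: 1 mol B initially; let X = conversion of B. Extent ξ = 0.5X.
Mole table: n_B = 1 − X; n_A = 0.5X.
n_T = Σnᵢ = 1 − 0.5X.
K_p = p_A / (p_B^2) with p_i = (n_i/n_T)·P.
At X = 0.53: the mole-fraction product g(X) = Π y_i^ν_i = 0.8817. Since K_p = g(X)·P^{-1}, P = (g/K_p)^(1/1) = (0.8817/0.00275)^(1/1) = 321 kPa.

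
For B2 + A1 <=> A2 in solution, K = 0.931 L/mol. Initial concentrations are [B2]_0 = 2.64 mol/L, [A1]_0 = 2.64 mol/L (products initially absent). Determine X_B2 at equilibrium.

X = 0.534

Let X = conversion of B2; extent ξ = 2.64·X mol/L.
Concentrations: [B2] = 2.64 − 2.64X; [A1] = 2.64 − 2.64X; [A2] = 2.64X.
K = [A2] / ([B2] [A1]).
This equals 0.931 at X = 0.534 (the root in 0 < X < 1).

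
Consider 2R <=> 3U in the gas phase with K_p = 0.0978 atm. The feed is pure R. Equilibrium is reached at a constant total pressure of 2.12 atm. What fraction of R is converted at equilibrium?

X = 0.211

Take 1 mol R as basis and let X be its fractional conversion, so ξ = 0.5X.
Moles: n_R = 1 − X; n_U = 1.5X.
n_T = Σnᵢ = 1 + 0.5X.
y_i = n_i/n_T, p_i = y_i·P. K_p = p_U^3 / (p_R^2).
This yields a degree-3 equation in X; solving on (0,1), X = 0.211.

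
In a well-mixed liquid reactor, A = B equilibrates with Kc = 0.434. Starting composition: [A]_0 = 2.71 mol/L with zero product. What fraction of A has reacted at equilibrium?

Let X = conversion of A; extent ξ = 2.71·X mol/L.
Concentrations: [A] = 2.71 − 2.71X; [B] = 2.71X.
Kc = [B] / ([A]).
Equating to 0.434: the physical root is X = 0.303.

X = 0.303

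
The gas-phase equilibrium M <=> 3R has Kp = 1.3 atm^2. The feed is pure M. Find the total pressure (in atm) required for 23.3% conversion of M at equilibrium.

P = 2.5 atm

Take 1 mol M as basis and let X be its fractional conversion, so ξ = X.
Mole table: n_M = 1 − X; n_R = 3X.
Total moles n_T = 1 + 2X.
Kp = p_R^3 / (p_M) with p_i = (n_i/n_T)·P.
At X = 0.233: the mole-fraction product g(X) = Π y_i^ν_i = 0.2072. Since Kp = g(X)·P^{2}, P = (Kp/g)^(1/2) = (1.3/0.2072)^(1/2) = 2.5 atm.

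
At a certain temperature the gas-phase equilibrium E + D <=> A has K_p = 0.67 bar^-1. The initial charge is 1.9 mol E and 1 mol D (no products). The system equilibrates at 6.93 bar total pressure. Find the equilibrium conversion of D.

Take 1 mol D as basis and let X be its fractional conversion, so ξ = X.
Moles: n_E = 1.9 − X; n_D = 1 − X; n_A = X.
Summing: n_T = 2.9 − X.
Mole fractions y_i = n_i/n_T; K_p = p_A / (p_E p_D) with p_i = y_i·P.
Setting this equal to 0.67 bar^-1 and taking the physical root (0 < X < 1) gives X = 0.716.

X = 0.716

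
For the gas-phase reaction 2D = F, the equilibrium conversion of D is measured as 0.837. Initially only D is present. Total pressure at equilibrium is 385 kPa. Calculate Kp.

Kp = 0.0238 kPa^-1

Basis: 1 mol D initially; let X = conversion of D. Extent ξ = 0.5X.
At extent ξ: n_D = 1 − X; n_F = 0.5X.
Total moles n_T = 1 − 0.5X.
At X = 0.837: n_D = 0.163, n_F = 0.418, n_T = 0.582.
p_i = (n_i/n_T)·P. Kp = p_F / (p_D^2) = 0.0238 kPa^-1.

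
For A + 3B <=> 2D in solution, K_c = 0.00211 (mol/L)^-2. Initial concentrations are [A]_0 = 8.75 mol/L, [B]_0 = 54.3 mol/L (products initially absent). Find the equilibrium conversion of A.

Let X = conversion of A; extent ξ = 8.75·X mol/L.
Concentrations: [A] = 8.75 − 8.75X; [B] = 54.3 − 26.2X; [D] = 17.5X.
K_c = [D]^2 / ([A] [B]^3).
This equals 0.00211 at X = 0.762 (the root in 0 < X < 1).

X = 0.762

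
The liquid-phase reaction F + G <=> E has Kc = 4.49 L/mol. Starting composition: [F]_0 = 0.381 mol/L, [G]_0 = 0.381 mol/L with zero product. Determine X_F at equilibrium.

X = 0.474

Let X = conversion of F; extent ξ = 0.381·X mol/L.
Concentrations: [F] = 0.381 − 0.381X; [G] = 0.381 − 0.381X; [E] = 0.381X.
Kc = [E] / ([F] [G]).
Setting equal to 4.49 and solving for X on (0,1) gives X = 0.474.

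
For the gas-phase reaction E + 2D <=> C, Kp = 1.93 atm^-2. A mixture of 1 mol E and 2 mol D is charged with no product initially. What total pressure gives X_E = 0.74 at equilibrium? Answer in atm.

Let X = conversion of E (basis 1 mol E); extent of reaction ξ = X.
At extent ξ: n_E = 1 − X; n_D = 2 − 2X; n_C = X.
Total moles n_T = 3 − 2X.
Kp = p_C / (p_E p_D^2) with p_i = (n_i/n_T)·P.
At X = 0.74: the mole-fraction product g(X) = Π y_i^ν_i = 24.32. Since Kp = g(X)·P^{-2}, P = (g/Kp)^(1/2) = (24.32/1.93)^(1/2) = 3.55 atm.

P = 3.55 atm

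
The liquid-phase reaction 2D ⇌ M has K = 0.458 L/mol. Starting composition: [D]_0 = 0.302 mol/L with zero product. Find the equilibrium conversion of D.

X = 0.184

Let X = conversion of D; extent ξ = 0.302X/2 mol/L.
Concentrations: [D] = 0.302 − 0.302X; [M] = 0.151X.
K = [M] / ([D]^2).
This equals 0.458 at X = 0.184 (the root in 0 < X < 1).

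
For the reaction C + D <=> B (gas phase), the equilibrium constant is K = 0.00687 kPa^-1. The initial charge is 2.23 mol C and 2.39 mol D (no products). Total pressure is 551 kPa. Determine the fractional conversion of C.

Take 2.23 mol C as basis and let X be its fractional conversion, so ξ = 2.23X.
Species balance: n_C = 2.23 − 2.23X; n_D = 2.39 − 2.23X; n_B = 2.23X.
Summing: n_T = 4.62 − 2.23X.
y_i = n_i/n_T, p_i = y_i·P. K = p_B / (p_C p_D).
This yields a degree-2 equation in X; solving on (0,1), X = 0.561.

X = 0.561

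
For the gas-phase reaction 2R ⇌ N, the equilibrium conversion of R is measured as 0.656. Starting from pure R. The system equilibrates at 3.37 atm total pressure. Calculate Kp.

Kp = 0.553 atm^-1

Basis: 1 mol R initially; let X = conversion of R. Extent ξ = 0.5X.
Species balance: n_R = 1 − X; n_N = 0.5X.
Summing: n_T = 1 − 0.5X.
At X = 0.656: n_R = 0.344, n_N = 0.328, n_T = 0.672.
p_i = (n_i/n_T)·P. Kp = p_N / (p_R^2) = 0.553 atm^-1.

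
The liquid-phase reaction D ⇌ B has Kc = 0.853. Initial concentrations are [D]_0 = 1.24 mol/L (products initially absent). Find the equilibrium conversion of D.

X = 0.460

Let X = conversion of D; extent ξ = 1.24·X mol/L.
Concentrations: [D] = 1.24 − 1.24X; [B] = 1.24X.
Kc = [B] / ([D]).
This equals 0.853 at X = 0.460 (the root in 0 < X < 1).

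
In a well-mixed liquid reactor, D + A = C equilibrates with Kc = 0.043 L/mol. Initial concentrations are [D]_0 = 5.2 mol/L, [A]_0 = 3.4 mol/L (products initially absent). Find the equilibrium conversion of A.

Let X = conversion of A; extent ξ = 3.4·X mol/L.
Concentrations: [D] = 5.2 − 3.4X; [A] = 3.4 − 3.4X; [C] = 3.4X.
Kc = [C] / ([D] [A]).
This equals 0.043 at X = 0.166 (the root in 0 < X < 1).

X = 0.166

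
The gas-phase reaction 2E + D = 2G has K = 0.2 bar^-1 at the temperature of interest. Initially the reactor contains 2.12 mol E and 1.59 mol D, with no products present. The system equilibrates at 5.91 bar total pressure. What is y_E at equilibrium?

Take 2.12 mol E as basis and let X be its fractional conversion, so ξ = 1.06X.
Species balance: n_E = 2.12 − 2.12X; n_D = 1.59 − 1.06X; n_G = 2.12X.
Total moles n_T = 3.71 − 1.06X.
Mole fractions y_i = n_i/n_T; K = p_G^2 / (p_E^2 p_D) with p_i = y_i·P.
This yields a degree-3 equation in X; solving on (0,1), X = 0.394.
Then n_E = 1.29, n_T = 3.29, so y_E = 0.390.

y_E = 0.390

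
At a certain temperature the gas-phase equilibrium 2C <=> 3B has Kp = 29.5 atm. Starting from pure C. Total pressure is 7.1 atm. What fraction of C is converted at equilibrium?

Let X = conversion of C (basis 1 mol C); extent of reaction ξ = 0.5X.
Species balance: n_C = 1 − X; n_B = 1.5X.
Total moles n_T = 1 + 0.5X.
With p_i = (n_i/n_T)P, Kp = p_B^3 / (p_C^2).
Equating to 29.5 atm and solving on 0 < X < 1: X = 0.618.

X = 0.618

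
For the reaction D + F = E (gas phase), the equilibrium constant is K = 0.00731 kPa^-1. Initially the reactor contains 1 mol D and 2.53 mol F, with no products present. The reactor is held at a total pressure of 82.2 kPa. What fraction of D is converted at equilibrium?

Take 1 mol D as basis and let X be its fractional conversion, so ξ = X.
Moles: n_D = 1 − X; n_F = 2.53 − X; n_E = X.
Summing: n_T = 3.53 − X.
Mole fractions y_i = n_i/n_T; K = p_E / (p_D p_F) with p_i = y_i·P.
Setting this equal to 0.00731 kPa^-1 and taking the physical root (0 < X < 1) gives X = 0.293.

X = 0.293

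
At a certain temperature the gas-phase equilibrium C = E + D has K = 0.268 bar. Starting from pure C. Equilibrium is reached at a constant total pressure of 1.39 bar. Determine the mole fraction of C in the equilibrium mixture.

Let X = conversion of C (basis 1 mol C); extent of reaction ξ = X.
At extent ξ: n_C = 1 − X; n_E = X; n_D = X.
n_T = Σnᵢ = 1 + X.
With p_i = (n_i/n_T)P, K = p_E p_D / (p_C).
This yields a degree-2 equation in X; solving on (0,1), X = 0.402.
Then n_C = 0.598, n_T = 1.4, so y_C = 0.426.

y_C = 0.426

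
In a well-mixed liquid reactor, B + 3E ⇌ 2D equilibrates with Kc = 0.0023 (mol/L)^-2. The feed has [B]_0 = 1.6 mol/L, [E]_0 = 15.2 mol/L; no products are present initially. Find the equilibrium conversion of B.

X = 0.558

Let X = conversion of B; extent ξ = 1.6·X mol/L.
Concentrations: [B] = 1.6 − 1.6X; [E] = 15.2 − 4.8X; [D] = 3.2X.
Kc = [D]^2 / ([B] [E]^3).
Equating to 0.0023 (mol/L)^-2: the physical root is X = 0.558.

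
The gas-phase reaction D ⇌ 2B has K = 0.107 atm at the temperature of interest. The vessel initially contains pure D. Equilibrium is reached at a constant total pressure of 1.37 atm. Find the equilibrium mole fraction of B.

y_B = 0.243

Basis: 1 mol D initially; let X = conversion of D. Extent ξ = X.
Mole table: n_D = 1 − X; n_B = 2X.
Summing: n_T = 1 + X.
Mole fractions y_i = n_i/n_T; K = p_B^2 / (p_D) with p_i = y_i·P.
Equating to 0.107 atm and solving on 0 < X < 1: X = 0.138.
Then n_B = 0.277, n_T = 1.14, so y_B = 0.243.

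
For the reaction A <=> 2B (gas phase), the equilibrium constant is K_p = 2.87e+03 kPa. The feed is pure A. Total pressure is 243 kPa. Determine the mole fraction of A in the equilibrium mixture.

Basis: 1 mol A initially; let X = conversion of A. Extent ξ = X.
Mole table: n_A = 1 − X; n_B = 2X.
Total moles n_T = 1 + X.
y_i = n_i/n_T, p_i = y_i·P. K_p = p_B^2 / (p_A).
Equating to 2.87e+03 kPa and solving on 0 < X < 1: X = 0.864.
Then n_A = 0.136, n_T = 1.86, so y_A = 0.073.

y_A = 0.073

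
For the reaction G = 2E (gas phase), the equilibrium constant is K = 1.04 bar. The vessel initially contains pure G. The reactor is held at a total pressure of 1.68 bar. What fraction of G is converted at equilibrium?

X = 0.366

Let X = conversion of G (basis 1 mol G); extent of reaction ξ = X.
Moles: n_G = 1 − X; n_E = 2X.
Total moles n_T = 1 + X.
With p_i = (n_i/n_T)P, K = p_E^2 / (p_G).
Setting this equal to 1.04 bar and taking the physical root (0 < X < 1) gives X = 0.366.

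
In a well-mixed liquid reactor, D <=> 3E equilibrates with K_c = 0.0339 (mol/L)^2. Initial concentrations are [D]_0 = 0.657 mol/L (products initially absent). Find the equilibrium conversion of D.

X = 0.136

Let X = conversion of D; extent ξ = 0.657·X mol/L.
Concentrations: [D] = 0.657 − 0.657X; [E] = 1.97X.
K_c = [E]^3 / ([D]).
This equals 0.0339 at X = 0.136 (the root in 0 < X < 1).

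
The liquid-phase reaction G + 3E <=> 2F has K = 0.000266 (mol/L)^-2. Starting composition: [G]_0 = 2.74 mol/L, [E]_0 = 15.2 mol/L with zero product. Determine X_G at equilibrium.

Let X = conversion of G; extent ξ = 2.74·X mol/L.
Concentrations: [G] = 2.74 − 2.74X; [E] = 15.2 − 8.22X; [F] = 5.48X.
K = [F]^2 / ([G] [E]^3).
Equating to 0.000266 (mol/L)^-2: the physical root is X = 0.215.

X = 0.215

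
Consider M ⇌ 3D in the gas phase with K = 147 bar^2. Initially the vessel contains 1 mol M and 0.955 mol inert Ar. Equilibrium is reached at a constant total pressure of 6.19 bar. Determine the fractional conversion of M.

Basis: 1 mol M initially; let X = conversion of M. Extent ξ = X.
At extent ξ: n_M = 1 − X; n_D = 3X; n_I = 0.955 (inert).
Total moles n_T = 1.96 + 2X.
y_i = n_i/n_T, p_i = y_i·P. K = p_D^3 / (p_M).
Substituting and setting equal to 147 bar^2 gives a polynomial in X; the root in (0,1) is X = 0.751.

X = 0.751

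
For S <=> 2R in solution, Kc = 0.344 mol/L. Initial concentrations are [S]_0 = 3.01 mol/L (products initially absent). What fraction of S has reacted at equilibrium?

Let X = conversion of S; extent ξ = 3.01·X mol/L.
Concentrations: [S] = 3.01 − 3.01X; [R] = 6.02X.
Kc = [R]^2 / ([S]).
Solving Kc = 0.344 for X ∈ (0,1): X = 0.155.

X = 0.155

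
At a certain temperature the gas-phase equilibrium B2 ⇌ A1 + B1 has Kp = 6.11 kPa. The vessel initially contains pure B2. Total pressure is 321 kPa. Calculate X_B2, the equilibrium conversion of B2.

X = 0.137

Let X = conversion of B2 (basis 1 mol B2); extent of reaction ξ = X.
Species balance: n_B2 = 1 − X; n_A1 = X; n_B1 = X.
Summing: n_T = 1 + X.
With p_i = (n_i/n_T)P, Kp = p_A1 p_B1 / (p_B2).
Substituting and setting equal to 6.11 kPa gives a polynomial in X; the root in (0,1) is X = 0.137.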